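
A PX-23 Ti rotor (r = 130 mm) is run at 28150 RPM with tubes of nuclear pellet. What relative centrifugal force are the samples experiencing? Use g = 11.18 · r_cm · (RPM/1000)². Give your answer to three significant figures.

r = 130 mm = 13.0 cm
RCF = 11.18 × r × (N/1000)²
RCF = 11.18 × 13 × (28.15)² = 11.18 × 13 × 792.4225 ≈ 115,170.7 × g

≈ 115000 × g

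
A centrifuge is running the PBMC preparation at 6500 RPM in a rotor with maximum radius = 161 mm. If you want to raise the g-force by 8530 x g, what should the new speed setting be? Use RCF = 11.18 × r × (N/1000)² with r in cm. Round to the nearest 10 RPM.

9470 RPM

r = 161 mm = 16.1 cm
Current RCF = 11.18 × 16.1 × (6.5)² = 11.18 × 16.1 × 42.25 ≈ 7,604.9 × g
Target RCF = 7,604.9 + 8,530 = 16,134.9 × g
(N/1000)² = 16,134.9 / 179.998 = 89.63933
N = 1000 × √89.63933 ≈ 9,467.8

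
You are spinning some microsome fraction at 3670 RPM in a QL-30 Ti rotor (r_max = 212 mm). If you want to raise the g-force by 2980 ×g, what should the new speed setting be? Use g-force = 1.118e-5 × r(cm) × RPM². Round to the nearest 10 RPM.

N₂ ≈ 5100 RPM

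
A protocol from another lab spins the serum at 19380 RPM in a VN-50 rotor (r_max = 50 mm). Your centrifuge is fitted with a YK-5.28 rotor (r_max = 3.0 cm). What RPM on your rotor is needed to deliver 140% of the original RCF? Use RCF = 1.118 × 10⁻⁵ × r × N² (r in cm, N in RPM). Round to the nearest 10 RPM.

≈ 29600 RPM

Original rotor: r = 50 mm = 5.0 cm
RCF_original = 1.118 × 10⁻⁵ × 5 × (19380)² = 1.118 × 10⁻⁵ × 5 × 375,584,400 ≈ 20,995.2 × g
Target RCF = 1.4 × 20,995.2 ≈ 29,393.3 × g
29,393.3 = 1.118 × 10⁻⁵ × 3 × N²
N² = 29,393.3 / (3.354 × 10⁻⁵) = 876,365,534
N ≈ √876,365,534 ≈ 29,603.5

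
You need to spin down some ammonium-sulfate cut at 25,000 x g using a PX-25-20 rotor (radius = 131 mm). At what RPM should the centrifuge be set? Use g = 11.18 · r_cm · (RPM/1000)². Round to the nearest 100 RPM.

13100 RPM

r = 131 mm = 13.1 cm
25,000 = 11.18 × 13.1 × (N/1000)²
(N/1000)² = 25,000 / 146.458 = 170.6974
N = 1000 × √170.6974 ≈ 13,065.1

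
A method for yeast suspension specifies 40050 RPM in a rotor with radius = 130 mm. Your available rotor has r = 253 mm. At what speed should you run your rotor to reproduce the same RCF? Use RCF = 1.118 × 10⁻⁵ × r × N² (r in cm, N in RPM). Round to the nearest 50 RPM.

28700 RPM

Original rotor: r = 130 mm = 13.0 cm
RCF_original = 1.118 × 10⁻⁵ × 13 × (40050)² = 1.118 × 10⁻⁵ × 13 × 1,604,002,500 ≈ 233,125.7 × g
Your rotor: r = 253 mm = 25.3 cm
233,125.7 = 1.118 × 10⁻⁵ × 25.3 × N²
N² = 233,125.7 / (28.2854 × 10⁻⁵) = 824,190,925
N ≈ √824,190,925 ≈ 28,708.7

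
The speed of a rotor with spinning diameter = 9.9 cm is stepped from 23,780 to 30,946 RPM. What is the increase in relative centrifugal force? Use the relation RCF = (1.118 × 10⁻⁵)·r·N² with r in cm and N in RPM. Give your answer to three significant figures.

r = 9.9 / 2 = 4.95 cm
RCF₁ = 1.118 × 10⁻⁵ × 4.95 × (23780)² = 1.118 × 10⁻⁵ × 4.95 × 565,488,400 ≈ 31,294.7 × g
RCF₂ = 1.118 × 10⁻⁵ × 4.95 × (30946)² = 1.118 × 10⁻⁵ × 4.95 × 957,654,916 ≈ 52,997.6 × g
Increase = 52,997.6 − 31,294.7 = 21,702.9

21700 g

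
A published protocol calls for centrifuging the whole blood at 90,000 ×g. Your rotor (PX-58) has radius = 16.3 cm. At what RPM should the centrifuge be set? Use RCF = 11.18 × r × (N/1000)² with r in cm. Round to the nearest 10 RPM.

22220 RPM

RCF = 11.18 × r × (N/1000)²
90,000 = 11.18 × 16.3 × (N/1000)²
(N/1000)² = 90,000 / 182.234 = 493.8705
N = 1000 × √493.8705 ≈ 22,223.2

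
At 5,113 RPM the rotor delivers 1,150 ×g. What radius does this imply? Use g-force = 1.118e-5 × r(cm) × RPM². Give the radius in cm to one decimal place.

≈ 3.9 cm

1150 = 1.118 × 10⁻⁵ × r × (5113)²
r = 1150 / (1.118 × 10⁻⁵ × 26,142,769) = 1150 / 292.2762 ≈ 3.935 cm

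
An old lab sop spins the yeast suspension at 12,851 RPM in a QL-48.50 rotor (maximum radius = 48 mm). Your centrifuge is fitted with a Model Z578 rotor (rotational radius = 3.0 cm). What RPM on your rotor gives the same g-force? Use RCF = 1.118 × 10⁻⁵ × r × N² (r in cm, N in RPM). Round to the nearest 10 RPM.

16260 RPM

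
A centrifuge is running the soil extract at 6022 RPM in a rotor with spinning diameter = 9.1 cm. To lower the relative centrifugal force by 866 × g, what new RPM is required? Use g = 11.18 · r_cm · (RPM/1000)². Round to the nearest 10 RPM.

r = 9.1 / 2 = 4.55 cm
Current RCF = 11.18 × 4.55 × (6.022)² = 11.18 × 4.55 × 36.264484 ≈ 1,844.7 × g
Target RCF = 1,844.7 − 866 = 978.7 × g
(N/1000)² = 978.7 / 50.869 = 19.23962
N = 1000 × √19.23962 ≈ 4,386.3

N₂ ≈ 4390 RPM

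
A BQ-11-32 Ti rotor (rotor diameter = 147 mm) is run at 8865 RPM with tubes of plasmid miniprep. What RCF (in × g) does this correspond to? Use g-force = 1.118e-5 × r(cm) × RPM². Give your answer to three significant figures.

r = 147 mm / 2 = 73.5 mm = 7.35 cm
RCF = 1.118 × 10⁻⁵ × r × N²
RCF = 1.118 × 10⁻⁵ × 7.35 × (8865)² = 1.118 × 10⁻⁵ × 7.35 × 78,588,225 ≈ 6,457.8 × g

≈ 6460 × g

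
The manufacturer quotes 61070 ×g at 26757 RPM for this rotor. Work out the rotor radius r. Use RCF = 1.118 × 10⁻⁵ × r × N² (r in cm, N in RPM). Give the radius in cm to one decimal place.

RCF = 1.118 × 10⁻⁵ × r × N²
61070 = 1.118 × 10⁻⁵ × r × (26757)²
r = 61070 / (1.118 × 10⁻⁵ × 715,937,049) = 61070 / 8004.176 ≈ 7.630 cm

≈ 7.6 cm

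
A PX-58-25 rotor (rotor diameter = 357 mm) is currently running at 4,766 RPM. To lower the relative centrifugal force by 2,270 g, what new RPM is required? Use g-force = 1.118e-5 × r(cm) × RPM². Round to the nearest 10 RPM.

r = 357 mm / 2 = 178.5 mm = 17.85 cm
Current RCF = 1.118 × 10⁻⁵ × 17.85 × (4766)² = 1.118 × 10⁻⁵ × 17.85 × 22,714,756 ≈ 4,533 × g
Target RCF = 4,533 − 2,270 = 2,263 × g
N² = 2,263 / (19.9563 × 10⁻⁵) = 11,339,777
N ≈ √11,339,777 ≈ 3,367.5

N₂ ≈ 3370 RPM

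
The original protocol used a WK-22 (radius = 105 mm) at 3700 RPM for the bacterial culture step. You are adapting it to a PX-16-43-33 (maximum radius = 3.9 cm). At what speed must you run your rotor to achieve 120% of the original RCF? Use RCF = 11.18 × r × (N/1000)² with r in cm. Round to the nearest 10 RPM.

≈ 6650 RPM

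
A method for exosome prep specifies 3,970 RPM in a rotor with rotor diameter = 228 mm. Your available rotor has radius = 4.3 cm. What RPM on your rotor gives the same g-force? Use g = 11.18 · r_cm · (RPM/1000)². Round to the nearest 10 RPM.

≈ 6460 RPM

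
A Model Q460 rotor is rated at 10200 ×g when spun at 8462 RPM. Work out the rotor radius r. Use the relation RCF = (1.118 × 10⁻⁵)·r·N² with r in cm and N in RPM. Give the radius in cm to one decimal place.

12.7 cm

10200 = 1.118 × 10⁻⁵ × r × (8462)²
r = 10200 / (1.118 × 10⁻⁵ × 71,605,444) = 10200 / 800.5489 ≈ 12.741 cm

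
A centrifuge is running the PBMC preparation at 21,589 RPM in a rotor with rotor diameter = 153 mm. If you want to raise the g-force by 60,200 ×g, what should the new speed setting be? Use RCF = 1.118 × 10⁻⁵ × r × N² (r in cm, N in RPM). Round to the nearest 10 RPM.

r = 153 mm / 2 = 76.5 mm = 7.65 cm
Current RCF = 1.118 × 10⁻⁵ × 7.65 × (21589)² = 1.118 × 10⁻⁵ × 7.65 × 466,084,921 ≈ 39,862.8 × g
Target RCF = 39,862.8 + 60,200 = 100,062.8 × g
N² = 100,062.8 / (8.5527 × 10⁻⁵) = 1,169,955,687
N ≈ √1,169,955,687 ≈ 34,204.6

34200 RPM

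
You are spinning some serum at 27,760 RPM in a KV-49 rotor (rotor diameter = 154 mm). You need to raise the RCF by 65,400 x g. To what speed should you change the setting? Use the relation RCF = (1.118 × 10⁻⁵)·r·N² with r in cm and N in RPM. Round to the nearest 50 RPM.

r = 154 mm / 2 = 77 mm = 7.7 cm
Current RCF = 1.118 × 10⁻⁵ × 7.7 × (27760)² = 1.118 × 10⁻⁵ × 7.7 × 770,617,600 ≈ 66,339.4 × g
Target RCF = 66,339.4 + 65,400 = 131,739.4 × g
N² = 131,739.4 / (8.6086 × 10⁻⁵) = 1,530,323,165
N ≈ √1,530,323,165 ≈ 39,119.3

≈ 39100 RPM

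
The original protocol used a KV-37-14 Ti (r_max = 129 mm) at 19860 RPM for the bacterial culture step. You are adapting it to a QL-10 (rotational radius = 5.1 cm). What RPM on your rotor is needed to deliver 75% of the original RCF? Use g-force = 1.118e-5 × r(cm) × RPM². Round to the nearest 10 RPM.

≈ 27350 RPM

Original rotor: r = 129 mm = 12.9 cm
RCF_original = 1.118 × 10⁻⁵ × 12.9 × (19860)² = 1.118 × 10⁻⁵ × 12.9 × 394,419,600 ≈ 56,884 × g
Target RCF = 0.75 × 56,884 ≈ 42,663 × g
42,663 = 1.118 × 10⁻⁵ × 5.1 × N²
N² = 42,663 / (5.7018 × 10⁻⁵) = 748,237,399
N ≈ √748,237,399 ≈ 27,353.9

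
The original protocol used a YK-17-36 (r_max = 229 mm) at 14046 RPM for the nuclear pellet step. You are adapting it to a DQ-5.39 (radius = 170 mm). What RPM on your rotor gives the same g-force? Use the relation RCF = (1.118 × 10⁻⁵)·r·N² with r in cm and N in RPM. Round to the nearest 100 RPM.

≈ 16300 RPM

Original rotor: r = 229 mm = 22.9 cm
RCF = 1.118 × 10⁻⁵ × r × N²
RCF_original = 1.118 × 10⁻⁵ × 22.9 × (14046)² = 1.118 × 10⁻⁵ × 22.9 × 197,290,116 ≈ 50,510.6 × g
Your rotor: r = 170 mm = 17.0 cm
50,510.6 = 1.118 × 10⁻⁵ × 17 × N²
N² = 50,510.6 / (19.006 × 10⁻⁵) = 265,761,339
N ≈ √265,761,339 ≈ 16,302.2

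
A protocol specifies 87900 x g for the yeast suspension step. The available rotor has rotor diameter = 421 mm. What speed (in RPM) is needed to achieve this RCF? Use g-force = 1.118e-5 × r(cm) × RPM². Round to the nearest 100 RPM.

N ≈ 19300 RPM

r = 421 mm / 2 = 210.5 mm = 21.05 cm
87,900 = 1.118 × 10⁻⁵ × 21.05 × N²
N² = 87,900 / (23.5339 × 10⁻⁵) = 373,503,754
N ≈ √373,503,754 ≈ 19,326.2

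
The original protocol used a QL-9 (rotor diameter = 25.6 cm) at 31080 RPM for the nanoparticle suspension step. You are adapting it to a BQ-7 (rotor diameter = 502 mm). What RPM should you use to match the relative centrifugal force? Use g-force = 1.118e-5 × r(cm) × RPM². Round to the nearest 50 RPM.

Original rotor: r = 25.6 / 2 = 12.8 cm
RCF = 1.118 × 10⁻⁵ × r × N²
RCF_original = 1.118 × 10⁻⁵ × 12.8 × (31080)² = 1.118 × 10⁻⁵ × 12.8 × 965,966,400 ≈ 138,233.7 × g
Your rotor: r = 502 mm / 2 = 251 mm = 25.1 cm
138,233.7 = 1.118 × 10⁻⁵ × 25.1 × N²
N² = 138,233.7 / (28.0618 × 10⁻⁵) = 492,604,537
N ≈ √492,604,537 ≈ 22,194.7

≈ 22200 RPM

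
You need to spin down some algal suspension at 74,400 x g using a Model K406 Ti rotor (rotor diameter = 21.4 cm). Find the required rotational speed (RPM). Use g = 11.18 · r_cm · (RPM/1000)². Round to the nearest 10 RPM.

r = 21.4 / 2 = 10.7 cm
RCF = 11.18 × r × (N/1000)²
74,400 = 11.18 × 10.7 × (N/1000)²
(N/1000)² = 74,400 / 119.626 = 621.9384
N = 1000 × √621.9384 ≈ 24,938.7

24940 RPM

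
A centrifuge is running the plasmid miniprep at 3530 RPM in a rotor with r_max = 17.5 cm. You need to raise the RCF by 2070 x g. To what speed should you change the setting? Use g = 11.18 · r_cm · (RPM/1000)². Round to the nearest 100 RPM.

4800 RPM

Current RCF = 11.18 × 17.5 × (3.53)² = 11.18 × 17.5 × 12.4609 ≈ 2,438 × g
Target RCF = 2,438 + 2,070 = 4,508 × g
(N/1000)² = 4,508 / 195.65 = 23.04114
N = 1000 × √23.04114 ≈ 4,800.1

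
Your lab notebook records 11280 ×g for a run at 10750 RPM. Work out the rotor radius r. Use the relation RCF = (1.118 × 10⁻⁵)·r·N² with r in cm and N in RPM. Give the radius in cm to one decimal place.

RCF = 1.118 × 10⁻⁵ × r × N²
11280 = 1.118 × 10⁻⁵ × r × (10750)²
r = 11280 / (1.118 × 10⁻⁵ × 115,562,500) = 11280 / 1291.989 ≈ 8.731 cm

8.7 cm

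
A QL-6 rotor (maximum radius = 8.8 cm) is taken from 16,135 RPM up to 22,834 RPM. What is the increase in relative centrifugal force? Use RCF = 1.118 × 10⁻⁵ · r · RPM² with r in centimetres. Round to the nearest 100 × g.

≈ 25700 × g

RCF₁ = 1.118 × 10⁻⁵ × 8.8 × (16135)² = 1.118 × 10⁻⁵ × 8.8 × 260,338,225 ≈ 25,613.1 × g
RCF₂ = 1.118 × 10⁻⁵ × 8.8 × (22834)² = 1.118 × 10⁻⁵ × 8.8 × 521,391,556 ≈ 51,296.6 × g
Increase = 51,296.6 − 25,613.1 = 25,683.5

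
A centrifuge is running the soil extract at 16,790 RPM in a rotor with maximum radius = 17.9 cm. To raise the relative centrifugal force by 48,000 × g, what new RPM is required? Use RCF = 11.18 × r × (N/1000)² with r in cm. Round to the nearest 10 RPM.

≈ 22840 RPM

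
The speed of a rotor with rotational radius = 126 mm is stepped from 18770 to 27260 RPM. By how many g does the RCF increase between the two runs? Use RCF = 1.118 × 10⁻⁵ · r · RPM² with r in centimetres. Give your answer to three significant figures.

55100 g

r = 126 mm = 12.6 cm
RCF₁ = 1.118 × 10⁻⁵ × 12.6 × (18770)² = 1.118 × 10⁻⁵ × 12.6 × 352,312,900 ≈ 49,629.6 × g
RCF₂ = 1.118 × 10⁻⁵ × 12.6 × (27260)² = 1.118 × 10⁻⁵ × 12.6 × 743,107,600 ≈ 104,680.1 × g
Increase = 104,680.1 − 49,629.6 = 55,050.5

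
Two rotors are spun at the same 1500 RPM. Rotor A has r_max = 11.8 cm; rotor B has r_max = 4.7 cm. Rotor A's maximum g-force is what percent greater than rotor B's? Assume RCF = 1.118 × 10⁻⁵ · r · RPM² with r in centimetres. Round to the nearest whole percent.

151%

At equal RPM, RCF scales linearly with r: ratio = 11.8 / 4.7 = 2.5106.
So rotor A delivers 151.1% more g-force.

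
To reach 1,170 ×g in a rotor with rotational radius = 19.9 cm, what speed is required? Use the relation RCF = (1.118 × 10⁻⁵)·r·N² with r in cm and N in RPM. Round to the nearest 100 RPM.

≈ 2300 RPM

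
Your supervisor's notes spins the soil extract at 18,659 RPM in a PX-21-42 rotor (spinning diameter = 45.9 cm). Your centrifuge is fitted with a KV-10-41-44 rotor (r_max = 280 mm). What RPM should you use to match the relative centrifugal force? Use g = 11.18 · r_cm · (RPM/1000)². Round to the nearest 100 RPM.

Original rotor: r = 45.9 / 2 = 22.95 cm
RCF = 11.18 × r × (N/1000)²
RCF_original = 11.18 × 22.95 × (18.659)² = 11.18 × 22.95 × 348.158281 ≈ 89,330.8 × g
Your rotor: r = 280 mm = 28.0 cm
89,330.8 = 11.18 × 28 × (N/1000)²
(N/1000)² = 89,330.8 / 313.04 = 285.3654
N = 1000 × √285.3654 ≈ 16,892.8

16900 RPM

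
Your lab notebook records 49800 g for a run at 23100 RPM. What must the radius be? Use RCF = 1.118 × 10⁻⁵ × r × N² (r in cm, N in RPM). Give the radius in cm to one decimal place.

49800 = 1.118 × 10⁻⁵ × r × (23100)²
r = 49800 / (1.118 × 10⁻⁵ × 533,610,000) = 49800 / 5965.76 ≈ 8.348 cm

≈ 8.3 cm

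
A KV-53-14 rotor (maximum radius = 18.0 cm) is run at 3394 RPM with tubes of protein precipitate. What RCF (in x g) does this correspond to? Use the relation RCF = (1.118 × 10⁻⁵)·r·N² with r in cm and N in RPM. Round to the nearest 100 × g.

RCF = 1.118 × 10⁻⁵ × r × N²
RCF = 1.118 × 10⁻⁵ × 18 × (3394)² = 1.118 × 10⁻⁵ × 18 × 11,519,236 ≈ 2,318.1 × g

≈ 2300 x g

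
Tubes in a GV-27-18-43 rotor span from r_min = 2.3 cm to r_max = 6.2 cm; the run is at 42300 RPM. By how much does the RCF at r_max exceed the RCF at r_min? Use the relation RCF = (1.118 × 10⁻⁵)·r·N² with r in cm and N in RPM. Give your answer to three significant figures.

ΔRCF = 1.118 × 10⁻⁵ × (r_max − r_min) × N² = 1.118 × 10⁻⁵ × 3.9 × 1,789,290,000 ≈ 78,016.6

≈ 78000 g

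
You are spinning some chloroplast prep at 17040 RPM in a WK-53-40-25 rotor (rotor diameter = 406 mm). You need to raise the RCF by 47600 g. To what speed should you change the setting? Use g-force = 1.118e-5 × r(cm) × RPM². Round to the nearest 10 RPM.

22360 RPM

r = 406 mm / 2 = 203 mm = 20.3 cm
Current RCF = 1.118 × 10⁻⁵ × 20.3 × (17040)² = 1.118 × 10⁻⁵ × 20.3 × 290,361,600 ≈ 65,898.7 × g
Target RCF = 65,898.7 + 47,600 = 113,498.7 × g
N² = 113,498.7 / (22.6954 × 10⁻⁵) = 500,095,614
N ≈ √500,095,614 ≈ 22,362.8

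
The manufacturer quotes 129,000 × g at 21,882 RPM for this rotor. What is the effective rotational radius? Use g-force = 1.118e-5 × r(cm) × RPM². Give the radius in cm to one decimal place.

r ≈ 24.1 cm

RCF = 1.118 × 10⁻⁵ × r × N²
129000 = 1.118 × 10⁻⁵ × r × (21882)²
r = 129000 / (1.118 × 10⁻⁵ × 478,821,924) = 129000 / 5353.229 ≈ 24.098 cm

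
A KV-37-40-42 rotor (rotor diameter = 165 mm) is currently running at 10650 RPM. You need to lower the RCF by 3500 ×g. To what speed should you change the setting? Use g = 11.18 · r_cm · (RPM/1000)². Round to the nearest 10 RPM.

N₂ ≈ 8690 RPM

r = 165 mm / 2 = 82.5 mm = 8.25 cm
Current RCF = 11.18 × 8.25 × (10.65)² = 11.18 × 8.25 × 113.4225 ≈ 10,461.5 × g
Target RCF = 10,461.5 − 3,500 = 6,961.5 × g
(N/1000)² = 6,961.5 / 92.235 = 75.47569
N = 1000 × √75.47569 ≈ 8,687.7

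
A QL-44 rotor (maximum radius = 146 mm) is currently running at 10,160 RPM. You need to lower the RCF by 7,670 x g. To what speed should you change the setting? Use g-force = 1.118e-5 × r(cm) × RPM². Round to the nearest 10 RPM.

r = 146 mm = 14.6 cm
Current RCF = 1.118 × 10⁻⁵ × 14.6 × (10160)² = 1.118 × 10⁻⁵ × 14.6 × 103,225,600 ≈ 16,849.3 × g
Target RCF = 16,849.3 − 7,670 = 9,179.3 × g
N² = 9,179.3 / (16.3228 × 10⁻⁵) = 56,236,062
N ≈ √56,236,062 ≈ 7,499.1

N₂ ≈ 7500 RPM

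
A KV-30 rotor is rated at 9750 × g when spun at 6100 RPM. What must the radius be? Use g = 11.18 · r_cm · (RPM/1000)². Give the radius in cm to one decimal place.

RCF = 11.18 × r × (N/1000)²
9750 = 11.18 × r × (6.1)²
r = 9750 / (11.18 × 37.21) = 9750 / 416.0078 ≈ 23.437 cm

23.4 cm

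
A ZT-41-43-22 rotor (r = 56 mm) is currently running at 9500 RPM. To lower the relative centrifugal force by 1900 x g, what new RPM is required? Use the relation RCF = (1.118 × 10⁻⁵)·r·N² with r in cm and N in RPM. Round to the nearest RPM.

N₂ ≈ 7740 RPM

r = 56 mm = 5.6 cm
Current RCF = 1.118 × 10⁻⁵ × 5.6 × (9500)² = 1.118 × 10⁻⁵ × 5.6 × 90,250,000 ≈ 5,650.4 × g
Target RCF = 5,650.4 − 1,900 = 3,750.4 × g
N² = 3,750.4 / (6.2608 × 10⁻⁵) = 59,902,888
N ≈ √59,902,888 ≈ 7,739.7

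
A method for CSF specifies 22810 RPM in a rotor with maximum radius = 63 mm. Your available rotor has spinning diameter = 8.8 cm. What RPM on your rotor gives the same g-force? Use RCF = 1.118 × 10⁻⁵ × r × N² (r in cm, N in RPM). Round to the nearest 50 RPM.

≈ 27300 RPM

Original rotor: r = 63 mm = 6.3 cm
RCF_original = 1.118 × 10⁻⁵ × 6.3 × (22810)² = 1.118 × 10⁻⁵ × 6.3 × 520,296,100 ≈ 36,646.5 × g
Your rotor: r = 8.8 / 2 = 4.4 cm
36,646.5 = 1.118 × 10⁻⁵ × 4.4 × N²
N² = 36,646.5 / (4.9192 × 10⁻⁵) = 744,968,694
N ≈ √744,968,694 ≈ 27,294.1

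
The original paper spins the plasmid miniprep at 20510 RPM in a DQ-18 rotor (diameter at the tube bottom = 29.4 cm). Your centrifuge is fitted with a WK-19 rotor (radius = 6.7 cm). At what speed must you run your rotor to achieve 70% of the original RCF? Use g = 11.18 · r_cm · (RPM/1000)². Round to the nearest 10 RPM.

Original rotor: r = 29.4 / 2 = 14.7 cm
RCF = 11.18 × r × (N/1000)²
RCF_original = 11.18 × 14.7 × (20.51)² = 11.18 × 14.7 × 420.6601 ≈ 69,133.8 × g
Target RCF = 0.7 × 69,133.8 ≈ 48,393.7 × g
48,393.7 = 11.18 × 6.7 × (N/1000)²
(N/1000)² = 48,393.7 / 74.906 = 646.0591
N = 1000 × √646.0591 ≈ 25,417.7

25420 RPM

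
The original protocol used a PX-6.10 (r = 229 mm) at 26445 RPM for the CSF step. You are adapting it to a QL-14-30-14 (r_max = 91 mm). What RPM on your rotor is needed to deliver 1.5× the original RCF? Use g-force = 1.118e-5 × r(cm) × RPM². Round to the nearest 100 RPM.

Original rotor: r = 229 mm = 22.9 cm
RCF = 1.118 × 10⁻⁵ × r × N²
RCF_original = 1.118 × 10⁻⁵ × 22.9 × (26445)² = 1.118 × 10⁻⁵ × 22.9 × 699,338,025 ≈ 179,045.9 × g
Target RCF = 1.5 × 179,045.9 ≈ 268,568.8 × g
Your rotor: r = 91 mm = 9.1 cm
268,568.8 = 1.118 × 10⁻⁵ × 9.1 × N²
N² = 268,568.8 / (10.1738 × 10⁻⁵) = 2,639,808,135
N ≈ √2,639,808,135 ≈ 51,379.1

51400 RPM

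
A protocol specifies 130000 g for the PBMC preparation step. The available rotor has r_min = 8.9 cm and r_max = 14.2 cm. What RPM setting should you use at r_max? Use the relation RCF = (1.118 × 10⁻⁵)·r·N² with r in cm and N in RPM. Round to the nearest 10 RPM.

28620 RPM

Use r_max = 14.2 cm.
RCF = 1.118 × 10⁻⁵ × r × N²
130,000 = 1.118 × 10⁻⁵ × 14.2 × N²
N² = 130,000 / (15.8756 × 10⁻⁵) = 818,866,689
N ≈ √818,866,689 ≈ 28,615.8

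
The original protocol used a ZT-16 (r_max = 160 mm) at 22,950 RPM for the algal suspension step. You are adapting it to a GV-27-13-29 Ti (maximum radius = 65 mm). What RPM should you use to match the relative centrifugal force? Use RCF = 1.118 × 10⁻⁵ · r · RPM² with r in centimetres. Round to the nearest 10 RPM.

≈ 36010 RPM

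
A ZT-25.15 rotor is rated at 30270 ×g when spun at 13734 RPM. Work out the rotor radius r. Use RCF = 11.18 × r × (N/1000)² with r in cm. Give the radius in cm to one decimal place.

30270 = 11.18 × r × (13.734)²
r = 30270 / (11.18 × 188.622756) = 30270 / 2108.802 ≈ 14.354 cm

14.4 cm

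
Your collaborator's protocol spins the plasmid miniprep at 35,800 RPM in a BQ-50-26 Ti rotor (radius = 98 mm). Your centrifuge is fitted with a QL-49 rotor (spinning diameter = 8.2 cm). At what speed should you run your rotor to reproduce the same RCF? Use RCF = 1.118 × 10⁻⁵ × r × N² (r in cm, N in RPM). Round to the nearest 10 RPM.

Original rotor: r = 98 mm = 9.8 cm
RCF = 1.118 × 10⁻⁵ × r × N²
RCF_original = 1.118 × 10⁻⁵ × 9.8 × (35800)² = 1.118 × 10⁻⁵ × 9.8 × 1,281,640,000 ≈ 140,421.6 × g
Your rotor: r = 8.2 / 2 = 4.1 cm
140,421.6 = 1.118 × 10⁻⁵ × 4.1 × N²
N² = 140,421.6 / (4.5838 × 10⁻⁵) = 3,063,432,087
N ≈ √3,063,432,087 ≈ 55,348.3

≈ 55350 RPM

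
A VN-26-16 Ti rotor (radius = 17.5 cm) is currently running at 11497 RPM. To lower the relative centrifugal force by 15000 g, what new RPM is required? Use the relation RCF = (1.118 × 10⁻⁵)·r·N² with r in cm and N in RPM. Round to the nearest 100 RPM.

≈ 7500 RPM

Current RCF = 1.118 × 10⁻⁵ × 17.5 × (11497)² = 1.118 × 10⁻⁵ × 17.5 × 132,181,009 ≈ 25,861.2 × g
Target RCF = 25,861.2 − 15,000 = 10,861.2 × g
N² = 10,861.2 / (19.565 × 10⁻⁵) = 55,513,417
N ≈ √55,513,417 ≈ 7,450.7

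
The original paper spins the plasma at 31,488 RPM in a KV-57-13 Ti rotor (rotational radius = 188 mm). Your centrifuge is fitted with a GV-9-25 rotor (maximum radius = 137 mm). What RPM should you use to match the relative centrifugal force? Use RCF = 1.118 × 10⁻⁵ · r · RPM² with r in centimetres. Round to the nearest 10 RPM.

≈ 36890 RPM

Original rotor: r = 188 mm = 18.8 cm
RCF_original = 1.118 × 10⁻⁵ × 18.8 × (31488)² = 1.118 × 10⁻⁵ × 18.8 × 991,494,144 ≈ 208,396.2 × g
Your rotor: r = 137 mm = 13.7 cm
208,396.2 = 1.118 × 10⁻⁵ × 13.7 × N²
N² = 208,396.2 / (15.3166 × 10⁻⁵) = 1,360,590,470
N ≈ √1,360,590,470 ≈ 36,886.2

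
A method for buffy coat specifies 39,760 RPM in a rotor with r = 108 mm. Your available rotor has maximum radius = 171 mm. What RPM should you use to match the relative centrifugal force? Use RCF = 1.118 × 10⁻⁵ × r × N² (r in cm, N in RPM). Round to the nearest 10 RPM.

≈ 31600 RPM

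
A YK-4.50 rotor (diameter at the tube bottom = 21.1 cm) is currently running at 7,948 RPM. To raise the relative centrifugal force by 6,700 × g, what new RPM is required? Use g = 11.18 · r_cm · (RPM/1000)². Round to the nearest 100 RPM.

r = 21.1 / 2 = 10.55 cm
Current RCF = 11.18 × 10.55 × (7.948)² = 11.18 × 10.55 × 63.170704 ≈ 7,450.9 × g
Target RCF = 7,450.9 + 6,700 = 14,150.9 × g
(N/1000)² = 14,150.9 / 117.949 = 119.9747
N = 1000 × √119.9747 ≈ 10,953.3

N₂ ≈ 11000 RPM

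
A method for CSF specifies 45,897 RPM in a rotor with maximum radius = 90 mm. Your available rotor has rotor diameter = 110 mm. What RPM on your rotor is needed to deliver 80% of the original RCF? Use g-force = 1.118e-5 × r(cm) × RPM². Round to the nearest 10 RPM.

Original rotor: r = 90 mm = 9.0 cm
RCF_original = 1.118 × 10⁻⁵ × 9 × (45897)² = 1.118 × 10⁻⁵ × 9 × 2,106,534,609 ≈ 211,959.5 × g
Target RCF = 0.8 × 211,959.5 ≈ 169,567.6 × g
Your rotor: r = 110 mm / 2 = 55 mm = 5.5 cm
169,567.6 = 1.118 × 10⁻⁵ × 5.5 × N²
N² = 169,567.6 / (6.149 × 10⁻⁵) = 2,757,645,146
N ≈ √2,757,645,146 ≈ 52,513.3

52510 RPM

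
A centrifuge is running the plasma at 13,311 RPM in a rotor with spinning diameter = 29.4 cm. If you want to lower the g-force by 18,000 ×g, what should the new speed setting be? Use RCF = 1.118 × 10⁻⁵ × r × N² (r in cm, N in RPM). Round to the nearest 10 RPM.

r = 29.4 / 2 = 14.7 cm
Current RCF = 1.118 × 10⁻⁵ × 14.7 × (13311)² = 1.118 × 10⁻⁵ × 14.7 × 177,182,721 ≈ 29,119.3 × g
Target RCF = 29,119.3 − 18,000 = 11,119.3 × g
N² = 11,119.3 / (16.4346 × 10⁻⁵) = 67,657,868
N ≈ √67,657,868 ≈ 8,225.4

≈ 8230 RPM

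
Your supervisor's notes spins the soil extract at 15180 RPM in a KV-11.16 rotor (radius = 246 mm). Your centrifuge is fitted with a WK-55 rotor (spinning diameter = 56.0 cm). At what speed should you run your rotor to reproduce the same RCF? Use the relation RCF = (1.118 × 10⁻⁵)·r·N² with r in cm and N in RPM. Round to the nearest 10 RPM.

Original rotor: r = 246 mm = 24.6 cm
RCF_original = 1.118 × 10⁻⁵ × 24.6 × (15180)² = 1.118 × 10⁻⁵ × 24.6 × 230,432,400 ≈ 63,375.4 × g
Your rotor: r = 56.0 / 2 = 28 cm
63,375.4 = 1.118 × 10⁻⁵ × 28 × N²
N² = 63,375.4 / (31.304 × 10⁻⁵) = 202,451,444
N ≈ √202,451,444 ≈ 14,228.5

14230 RPM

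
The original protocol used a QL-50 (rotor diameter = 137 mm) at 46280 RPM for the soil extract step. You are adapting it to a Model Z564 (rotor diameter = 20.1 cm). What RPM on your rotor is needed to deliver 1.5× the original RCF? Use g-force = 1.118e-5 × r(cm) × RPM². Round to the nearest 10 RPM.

Original rotor: r = 137 mm / 2 = 68.5 mm = 6.85 cm
RCF_original = 1.118 × 10⁻⁵ × 6.85 × (46280)² = 1.118 × 10⁻⁵ × 6.85 × 2,141,838,400 ≈ 164,028.4 × g
Target RCF = 1.5 × 164,028.4 ≈ 246,042.6 × g
Your rotor: r = 20.1 / 2 = 10.05 cm
246,042.6 = 1.118 × 10⁻⁵ × 10.05 × N²
N² = 246,042.6 / (11.2359 × 10⁻⁵) = 2,189,789,870
N ≈ √2,189,789,870 ≈ 46,795.2

46800 RPM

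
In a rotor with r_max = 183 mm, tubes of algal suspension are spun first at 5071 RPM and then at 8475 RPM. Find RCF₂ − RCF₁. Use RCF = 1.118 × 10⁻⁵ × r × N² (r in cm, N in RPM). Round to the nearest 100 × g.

r = 183 mm = 18.3 cm
RCF₁ = 1.118 × 10⁻⁵ × 18.3 × (5071)² = 1.118 × 10⁻⁵ × 18.3 × 25,715,041 ≈ 5,261.1 × g
RCF₂ = 1.118 × 10⁻⁵ × 18.3 × (8475)² = 1.118 × 10⁻⁵ × 18.3 × 71,825,625 ≈ 14,695.1 × g
Increase = 14,695.1 − 5,261.1 = 9,434

≈ 9400 x g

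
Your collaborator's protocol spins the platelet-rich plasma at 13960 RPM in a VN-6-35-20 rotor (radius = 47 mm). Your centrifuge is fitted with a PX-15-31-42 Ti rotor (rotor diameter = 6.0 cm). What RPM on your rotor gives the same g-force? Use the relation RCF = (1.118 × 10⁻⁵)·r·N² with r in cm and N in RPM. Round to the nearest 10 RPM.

17470 RPM

Original rotor: r = 47 mm = 4.7 cm
RCF_original = 1.118 × 10⁻⁵ × 4.7 × (13960)² = 1.118 × 10⁻⁵ × 4.7 × 194,881,600 ≈ 10,240.2 × g
Your rotor: r = 6.0 / 2 = 3 cm
10,240.2 = 1.118 × 10⁻⁵ × 3 × N²
N² = 10,240.2 / (3.354 × 10⁻⁵) = 305,313,059
N ≈ √305,313,059 ≈ 17,473.2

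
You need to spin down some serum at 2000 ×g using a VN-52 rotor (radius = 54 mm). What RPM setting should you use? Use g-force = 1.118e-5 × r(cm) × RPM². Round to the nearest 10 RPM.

r = 54 mm = 5.4 cm
2,000 = 1.118 × 10⁻⁵ × 5.4 × N²
N² = 2,000 / (6.0372 × 10⁻⁵) = 33,127,940
N ≈ √33,127,940 ≈ 5,755.7

N ≈ 5760 RPM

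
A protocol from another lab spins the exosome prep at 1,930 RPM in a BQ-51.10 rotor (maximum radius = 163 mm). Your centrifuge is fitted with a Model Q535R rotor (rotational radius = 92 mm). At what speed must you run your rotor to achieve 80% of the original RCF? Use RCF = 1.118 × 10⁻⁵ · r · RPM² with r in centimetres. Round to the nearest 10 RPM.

2300 RPM

Original rotor: r = 163 mm = 16.3 cm
RCF_original = 1.118 × 10⁻⁵ × 16.3 × (1930)² = 1.118 × 10⁻⁵ × 16.3 × 3,724,900 ≈ 678.8 × g
Target RCF = 0.8 × 678.8 ≈ 543 × g
Your rotor: r = 92 mm = 9.2 cm
543 = 1.118 × 10⁻⁵ × 9.2 × N²
N² = 543 / (10.2856 × 10⁻⁵) = 5,279,225
N ≈ √5,279,225 ≈ 2,297.7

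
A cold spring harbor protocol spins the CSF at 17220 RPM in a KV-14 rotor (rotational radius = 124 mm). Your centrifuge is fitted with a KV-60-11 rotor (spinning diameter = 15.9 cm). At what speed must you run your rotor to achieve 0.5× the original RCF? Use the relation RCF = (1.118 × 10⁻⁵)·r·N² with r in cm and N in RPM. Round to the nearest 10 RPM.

Original rotor: r = 124 mm = 12.4 cm
RCF = 1.118 × 10⁻⁵ × r × N²
RCF_original = 1.118 × 10⁻⁵ × 12.4 × (17220)² = 1.118 × 10⁻⁵ × 12.4 × 296,528,400 ≈ 41,108.3 × g
Target RCF = 0.5 × 41,108.3 ≈ 20,554.2 × g
Your rotor: r = 15.9 / 2 = 7.95 cm
20,554.2 = 1.118 × 10⁻⁵ × 7.95 × N²
N² = 20,554.2 / (8.8881 × 10⁻⁵) = 231,255,274
N ≈ √231,255,274 ≈ 15,207.1

15210 RPM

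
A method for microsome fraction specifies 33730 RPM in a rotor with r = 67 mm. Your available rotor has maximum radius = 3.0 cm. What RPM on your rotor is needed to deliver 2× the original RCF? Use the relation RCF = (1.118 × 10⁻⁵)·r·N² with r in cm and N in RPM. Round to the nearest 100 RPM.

≈ 71300 RPM

Original rotor: r = 67 mm = 6.7 cm
RCF_original = 1.118 × 10⁻⁵ × 6.7 × (33730)² = 1.118 × 10⁻⁵ × 6.7 × 1,137,712,900 ≈ 85,221.5 × g
Target RCF = 2 × 85,221.5 ≈ 170,443 × g
170,443 = 1.118 × 10⁻⁵ × 3 × N²
N² = 170,443 / (3.354 × 10⁻⁵) = 5,081,782,946
N ≈ √5,081,782,946 ≈ 71,286.6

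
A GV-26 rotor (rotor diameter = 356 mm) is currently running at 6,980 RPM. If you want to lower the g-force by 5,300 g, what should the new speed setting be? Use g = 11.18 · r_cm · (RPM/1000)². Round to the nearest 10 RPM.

≈ 4700 RPM

r = 356 mm / 2 = 178 mm = 17.8 cm
Current RCF = 11.18 × 17.8 × (6.98)² = 11.18 × 17.8 × 48.7204 ≈ 9,695.6 × g
Target RCF = 9,695.6 − 5,300 = 4,395.6 × g
(N/1000)² = 4,395.6 / 199.004 = 22.088
N = 1000 × √22.088 ≈ 4,699.8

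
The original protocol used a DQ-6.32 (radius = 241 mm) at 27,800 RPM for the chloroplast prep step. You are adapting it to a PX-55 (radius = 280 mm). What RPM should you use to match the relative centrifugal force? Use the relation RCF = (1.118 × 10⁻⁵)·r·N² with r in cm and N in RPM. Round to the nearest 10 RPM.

Original rotor: r = 241 mm = 24.1 cm
RCF = 1.118 × 10⁻⁵ × r × N²
RCF_original = 1.118 × 10⁻⁵ × 24.1 × (27800)² = 1.118 × 10⁻⁵ × 24.1 × 772,840,000 ≈ 208,232.5 × g
Your rotor: r = 280 mm = 28.0 cm
208,232.5 = 1.118 × 10⁻⁵ × 28 × N²
N² = 208,232.5 / (31.304 × 10⁻⁵) = 665,194,544
N ≈ √665,194,544 ≈ 25,791.4

25790 RPM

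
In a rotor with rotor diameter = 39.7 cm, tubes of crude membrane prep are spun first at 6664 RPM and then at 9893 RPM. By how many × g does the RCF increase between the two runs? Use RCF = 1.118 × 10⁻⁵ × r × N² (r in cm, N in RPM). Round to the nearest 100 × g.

r = 39.7 / 2 = 19.85 cm
RCF₁ = 1.118 × 10⁻⁵ × 19.85 × (6664)² = 1.118 × 10⁻⁵ × 19.85 × 44,408,896 ≈ 9,855.4 × g
RCF₂ = 1.118 × 10⁻⁵ × 19.85 × (9893)² = 1.118 × 10⁻⁵ × 19.85 × 97,871,449 ≈ 21,719.9 × g
Increase = 21,719.9 − 9,855.4 = 11,864.5

11900 × g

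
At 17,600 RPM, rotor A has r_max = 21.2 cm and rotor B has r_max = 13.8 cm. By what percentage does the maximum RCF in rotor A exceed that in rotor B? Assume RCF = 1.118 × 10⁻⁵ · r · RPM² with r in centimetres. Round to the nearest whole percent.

54%

At equal RPM, RCF scales linearly with r: ratio = 21.2 / 13.8 = 1.5362.
So rotor A delivers 53.6% more g-force.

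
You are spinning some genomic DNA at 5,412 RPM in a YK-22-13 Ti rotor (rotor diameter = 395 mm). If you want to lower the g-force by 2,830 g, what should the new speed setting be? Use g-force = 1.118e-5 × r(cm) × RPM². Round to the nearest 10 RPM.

r = 395 mm / 2 = 197.5 mm = 19.75 cm
Current RCF = 1.118 × 10⁻⁵ × 19.75 × (5412)² = 1.118 × 10⁻⁵ × 19.75 × 29,289,744 ≈ 6,467.3 × g
Target RCF = 6,467.3 − 2,830 = 3,637.3 × g
N² = 3,637.3 / (22.0805 × 10⁻⁵) = 16,472,906
N ≈ √16,472,906 ≈ 4,058.7

N₂ ≈ 4060 RPM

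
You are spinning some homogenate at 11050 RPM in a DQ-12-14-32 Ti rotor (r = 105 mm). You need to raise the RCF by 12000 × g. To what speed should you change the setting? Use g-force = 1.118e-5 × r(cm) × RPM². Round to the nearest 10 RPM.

r = 105 mm = 10.5 cm
Current RCF = 1.118 × 10⁻⁵ × 10.5 × (11050)² = 1.118 × 10⁻⁵ × 10.5 × 122,102,500 ≈ 14,333.6 × g
Target RCF = 14,333.6 + 12,000 = 26,333.6 × g
N² = 26,333.6 / (11.739 × 10⁻⁵) = 224,325,752
N ≈ √224,325,752 ≈ 14,977.5

N₂ ≈ 14980 RPM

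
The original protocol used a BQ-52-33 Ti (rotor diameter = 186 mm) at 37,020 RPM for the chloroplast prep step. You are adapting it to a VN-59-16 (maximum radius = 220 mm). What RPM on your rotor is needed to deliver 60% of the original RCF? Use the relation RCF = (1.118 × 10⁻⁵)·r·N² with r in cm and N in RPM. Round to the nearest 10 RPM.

18640 RPM

Original rotor: r = 186 mm / 2 = 93 mm = 9.3 cm
RCF = 1.118 × 10⁻⁵ × r × N²
RCF_original = 1.118 × 10⁻⁵ × 9.3 × (37020)² = 1.118 × 10⁻⁵ × 9.3 × 1,370,480,400 ≈ 142,494.3 × g
Target RCF = 0.6 × 142,494.3 ≈ 85,496.6 × g
Your rotor: r = 220 mm = 22.0 cm
85,496.6 = 1.118 × 10⁻⁵ × 22 × N²
N² = 85,496.6 / (24.596 × 10⁻⁵) = 347,603,675
N ≈ √347,603,675 ≈ 18,644.1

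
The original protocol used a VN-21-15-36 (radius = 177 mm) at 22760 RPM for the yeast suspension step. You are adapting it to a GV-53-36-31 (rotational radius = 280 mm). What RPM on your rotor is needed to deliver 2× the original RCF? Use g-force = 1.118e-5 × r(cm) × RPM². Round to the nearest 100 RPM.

Original rotor: r = 177 mm = 17.7 cm
RCF = 1.118 × 10⁻⁵ × r × N²
RCF_original = 1.118 × 10⁻⁵ × 17.7 × (22760)² = 1.118 × 10⁻⁵ × 17.7 × 518,017,600 ≈ 102,508.4 × g
Target RCF = 2 × 102,508.4 ≈ 205,016.8 × g
Your rotor: r = 280 mm = 28.0 cm
205,016.8 = 1.118 × 10⁻⁵ × 28 × N²
N² = 205,016.8 / (31.304 × 10⁻⁵) = 654,922,055
N ≈ √654,922,055 ≈ 25,591.4

≈ 25600 RPM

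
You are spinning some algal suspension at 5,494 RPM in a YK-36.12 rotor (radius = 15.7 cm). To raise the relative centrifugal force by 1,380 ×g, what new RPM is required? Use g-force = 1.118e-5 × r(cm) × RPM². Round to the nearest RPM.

Current RCF = 1.118 × 10⁻⁵ × 15.7 × (5494)² = 1.118 × 10⁻⁵ × 15.7 × 30,184,036 ≈ 5,298.1 × g
Target RCF = 5,298.1 + 1,380 = 6,678.1 × g
N² = 6,678.1 / (17.5526 × 10⁻⁵) = 38,046,215
N ≈ √38,046,215 ≈ 6,168.2

≈ 6168 RPM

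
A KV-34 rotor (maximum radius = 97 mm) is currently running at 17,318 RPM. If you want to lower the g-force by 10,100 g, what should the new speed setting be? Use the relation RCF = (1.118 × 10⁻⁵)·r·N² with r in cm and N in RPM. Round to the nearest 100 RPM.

14400 RPM

r = 97 mm = 9.7 cm
Current RCF = 1.118 × 10⁻⁵ × 9.7 × (17318)² = 1.118 × 10⁻⁵ × 9.7 × 299,913,124 ≈ 32,524.4 × g
Target RCF = 32,524.4 − 10,100 = 22,424.4 × g
N² = 22,424.4 / (10.8446 × 10⁻⁵) = 206,779,411
N ≈ √206,779,411 ≈ 14,379.8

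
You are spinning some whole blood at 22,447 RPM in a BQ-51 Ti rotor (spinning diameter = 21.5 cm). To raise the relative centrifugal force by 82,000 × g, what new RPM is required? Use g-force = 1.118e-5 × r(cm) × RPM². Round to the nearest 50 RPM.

N₂ ≈ 34450 RPM

r = 21.5 / 2 = 10.75 cm
Current RCF = 1.118 × 10⁻⁵ × 10.75 × (22447)² = 1.118 × 10⁻⁵ × 10.75 × 503,867,809 ≈ 60,557.4 × g
Target RCF = 60,557.4 + 82,000 = 142,557.4 × g
N² = 142,557.4 / (12.0185 × 10⁻⁵) = 1,186,149,686
N ≈ √1,186,149,686 ≈ 34,440.5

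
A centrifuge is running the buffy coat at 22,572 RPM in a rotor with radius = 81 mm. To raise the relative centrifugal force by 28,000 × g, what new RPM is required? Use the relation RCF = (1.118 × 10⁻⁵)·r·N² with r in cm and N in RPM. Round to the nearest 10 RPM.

r = 81 mm = 8.1 cm
Current RCF = 1.118 × 10⁻⁵ × 8.1 × (22572)² = 1.118 × 10⁻⁵ × 8.1 × 509,495,184 ≈ 46,138.9 × g
Target RCF = 46,138.9 + 28,000 = 74,138.9 × g
N² = 74,138.9 / (9.0558 × 10⁻⁵) = 818,689,680
N ≈ √818,689,680 ≈ 28,612.8

N₂ ≈ 28610 RPM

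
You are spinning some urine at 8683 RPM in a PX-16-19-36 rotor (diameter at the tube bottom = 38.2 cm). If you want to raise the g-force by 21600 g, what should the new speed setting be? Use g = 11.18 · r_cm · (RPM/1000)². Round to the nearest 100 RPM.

≈ 13300 RPM

r = 38.2 / 2 = 19.1 cm
Current RCF = 11.18 × 19.1 × (8.683)² = 11.18 × 19.1 × 75.394489 ≈ 16,099.6 × g
Target RCF = 16,099.6 + 21,600 = 37,699.6 × g
(N/1000)² = 37,699.6 / 213.538 = 176.5475
N = 1000 × √176.5475 ≈ 13,287.1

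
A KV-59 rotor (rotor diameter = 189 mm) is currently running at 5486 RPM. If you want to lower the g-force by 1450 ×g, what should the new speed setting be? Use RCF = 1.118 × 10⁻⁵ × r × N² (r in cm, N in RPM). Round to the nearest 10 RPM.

r = 189 mm / 2 = 94.5 mm = 9.45 cm
Current RCF = 1.118 × 10⁻⁵ × 9.45 × (5486)² = 1.118 × 10⁻⁵ × 9.45 × 30,096,196 ≈ 3,179.7 × g
Target RCF = 3,179.7 − 1,450 = 1,729.7 × g
N² = 1,729.7 / (10.5651 × 10⁻⁵) = 16,371,828
N ≈ √16,371,828 ≈ 4,046.2

N₂ ≈ 4050 RPM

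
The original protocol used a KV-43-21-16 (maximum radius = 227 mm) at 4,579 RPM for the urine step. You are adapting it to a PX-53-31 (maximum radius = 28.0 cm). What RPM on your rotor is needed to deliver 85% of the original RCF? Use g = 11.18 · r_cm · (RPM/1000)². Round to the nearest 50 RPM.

≈ 3800 RPM

Original rotor: r = 227 mm = 22.7 cm
RCF_original = 11.18 × 22.7 × (4.579)² = 11.18 × 22.7 × 20.967241 ≈ 5,321.2 × g
Target RCF = 0.85 × 5,321.2 ≈ 4,523 × g
4,523 = 11.18 × 28 × (N/1000)²
(N/1000)² = 4,523 / 313.04 = 14.44863
N = 1000 × √14.44863 ≈ 3,801.1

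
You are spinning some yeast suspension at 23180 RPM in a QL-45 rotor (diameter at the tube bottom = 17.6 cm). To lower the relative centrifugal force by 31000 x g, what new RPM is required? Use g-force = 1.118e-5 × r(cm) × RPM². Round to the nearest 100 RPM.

r = 17.6 / 2 = 8.8 cm
Current RCF = 1.118 × 10⁻⁵ × 8.8 × (23180)² = 1.118 × 10⁻⁵ × 8.8 × 537,312,400 ≈ 52,862.9 × g
Target RCF = 52,862.9 − 31,000 = 21,862.9 × g
N² = 21,862.9 / (9.8384 × 10⁻⁵) = 222,220,076
N ≈ √222,220,076 ≈ 14,907.0

≈ 14900 RPM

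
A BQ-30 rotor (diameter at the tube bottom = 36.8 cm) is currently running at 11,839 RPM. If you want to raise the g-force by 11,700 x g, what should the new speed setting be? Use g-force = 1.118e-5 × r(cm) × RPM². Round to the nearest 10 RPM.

r = 36.8 / 2 = 18.4 cm
Current RCF = 1.118 × 10⁻⁵ × 18.4 × (11839)² = 1.118 × 10⁻⁵ × 18.4 × 140,161,921 ≈ 28,833 × g
Target RCF = 28,833 + 11,700 = 40,533 × g
N² = 40,533 / (20.5712 × 10⁻⁵) = 197,037,606
N ≈ √197,037,606 ≈ 14,037.0

≈ 14040 RPM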